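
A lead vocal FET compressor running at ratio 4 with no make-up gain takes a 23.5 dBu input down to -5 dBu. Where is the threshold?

-14.5 dBu

Let T be the threshold. Output overshoot = (input overshoot)/R, so -5 − T = (23.5 − T)/4.
4·(-5 − T) = 23.5 − T → 3·T = -20 − 23.5 = -43.5.
T = -43.5/3 = -14.5 dBu.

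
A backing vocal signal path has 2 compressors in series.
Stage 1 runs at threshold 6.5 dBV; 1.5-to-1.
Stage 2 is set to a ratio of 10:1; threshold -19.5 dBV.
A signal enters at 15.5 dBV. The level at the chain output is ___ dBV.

Stage 1: 15.5 dBV is 9 dB over 6.5 dBV; at 1.5:1 that becomes 6 dB over, giving 12.5 dBV.
Stage 2: 12.5 dBV is 32 dB over -19.5 dBV; at 10:1 that becomes 3.2 dB over, giving -16.3 dBV.

-16.3 dBV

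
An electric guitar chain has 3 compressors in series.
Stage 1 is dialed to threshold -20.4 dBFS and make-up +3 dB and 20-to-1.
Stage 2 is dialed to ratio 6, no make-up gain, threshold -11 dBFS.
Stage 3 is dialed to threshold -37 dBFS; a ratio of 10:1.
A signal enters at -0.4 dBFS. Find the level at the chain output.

-34.94 dBFS

Stage 1: -0.4 dBFS is 20 dB over -20.4 dBFS; at 20:1 that becomes 1 dB over, giving -19.4 dBFS; +3 dB make-up → -16.4 dBFS.
Stage 2: below threshold (-16.4 ≤ -11); passes unchanged; output -16.4 dBFS.
Stage 3: 20.6 dB above -37 dBFS, reduced 10:1 to 2.06 dB above → -34.94 dBFS.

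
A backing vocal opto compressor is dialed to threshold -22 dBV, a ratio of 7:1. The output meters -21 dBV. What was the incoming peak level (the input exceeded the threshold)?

That's 1 dB above the -22 dBV threshold.
Input overshoot = R × output overshoot = 7 dB → input = -22 + 7 = -15 dBV.

-15 dBV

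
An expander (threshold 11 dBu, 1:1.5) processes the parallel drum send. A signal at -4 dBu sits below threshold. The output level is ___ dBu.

The input is 15 dB below the 11 dBu threshold.
A 1:1.5 expander multiplies undershoot by 1.5: 15 × 1.5 = 22.5 dB below threshold.
Output = 11 − 22.5 = -11.5 dBu.

-11.5 dBu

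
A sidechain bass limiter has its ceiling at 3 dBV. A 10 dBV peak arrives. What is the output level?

A brickwall limiter is an ∞:1 compressor: any input above the ceiling is clamped to 3 dBV.

3 dBV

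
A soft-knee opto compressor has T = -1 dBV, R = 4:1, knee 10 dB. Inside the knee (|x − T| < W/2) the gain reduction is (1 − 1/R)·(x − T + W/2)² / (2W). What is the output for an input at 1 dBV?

x − T + W/2 = 1 − (-1) + 5 = 7.
GR = (1 − 1/4) × 7² / 20 = 0.75 × 49 / 20 = 1.8375 dB.
Output = 1 − 1.8375 = -0.8375 dBV.

-0.8375 dBV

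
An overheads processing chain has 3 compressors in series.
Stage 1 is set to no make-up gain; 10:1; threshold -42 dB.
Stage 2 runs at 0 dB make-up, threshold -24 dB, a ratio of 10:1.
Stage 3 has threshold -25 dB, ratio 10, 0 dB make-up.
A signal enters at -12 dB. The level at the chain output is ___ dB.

-39 dB

Stage 1: 30 dB above -42 dB, reduced 10:1 to 3 dB above → -39 dB.
Stage 2: -39 dB ≤ -24 dB, so stage 2 doesn't engage; output -39 dB.
Stage 3: below threshold (-39 ≤ -25); passes unchanged; output -39 dB.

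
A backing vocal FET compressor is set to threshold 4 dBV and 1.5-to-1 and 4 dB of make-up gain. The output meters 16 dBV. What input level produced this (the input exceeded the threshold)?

16 dBV

Remove make-up: 16 − 4 = 12 dBV.
That's 8 dB above the 4 dBV threshold.
Before 1.5:1 compression the overshoot was 8 × 1.5 = 12 dB, so input = 4 + 12 = 16 dBV.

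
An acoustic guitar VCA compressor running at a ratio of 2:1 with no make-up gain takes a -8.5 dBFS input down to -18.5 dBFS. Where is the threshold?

-28.5 dBFS

Gain reduction = -8.5 − (-18.5) = 10 dB; output overshoot = GR / (R − 1) = 10 / 1 = 10 dB.
Threshold = output − output overshoot = -18.5 − 10 = -28.5 dBFS.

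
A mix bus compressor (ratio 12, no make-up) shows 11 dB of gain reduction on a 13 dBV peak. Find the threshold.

Input is 12 dB above T (since output overshoot × R = input overshoot: (2 − T)·12 = 13 − T gives T = 1 dBV).
Check: 1 + (13 − 1)/12 = 1 + 1 = 2 dBV. ✓

1 dBV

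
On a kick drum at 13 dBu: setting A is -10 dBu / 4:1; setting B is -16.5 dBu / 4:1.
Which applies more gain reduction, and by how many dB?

B, by 4.875 dB

A: 23 dB over, compressed to 5.75 dB over, so 17.25 dB of GR.
B: 29.5 dB over, compressed to 7.375 dB over, so 22.125 dB of GR.
Difference: 4.875 dB in favour of B.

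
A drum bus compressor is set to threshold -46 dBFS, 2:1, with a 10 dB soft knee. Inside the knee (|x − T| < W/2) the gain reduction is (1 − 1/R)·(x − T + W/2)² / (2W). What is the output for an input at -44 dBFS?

-45.225 dBFS

x − T + W/2 = -44 − (-46) + 5 = 7.
GR = (1 − 1/2) × 7² / 20 = 0.5 × 49 / 20 = 1.225 dB.
Output = -44 − 1.225 = -45.225 dBFS.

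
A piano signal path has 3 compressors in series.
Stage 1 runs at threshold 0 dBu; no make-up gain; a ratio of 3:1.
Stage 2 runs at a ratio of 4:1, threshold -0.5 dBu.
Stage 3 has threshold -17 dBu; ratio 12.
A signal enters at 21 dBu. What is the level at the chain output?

-15.46875 dBu

Stage 1: overshoot 21 dB → 21/3 = 7 dB → 7 dBu.
Stage 2: 7.5 dB above -0.5 dBu, reduced 4:1 to 1.875 dB above → 1.375 dBu.
Stage 3: 18.375 dB above -17 dBu, reduced 12:1 to 1.53125 dB above → -15.46875 dBu.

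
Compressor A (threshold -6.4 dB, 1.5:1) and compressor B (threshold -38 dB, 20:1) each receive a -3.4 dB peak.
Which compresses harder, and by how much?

B, by 31.87 dB

A: 3 dB over, compressed to 2 dB over, so 1 dB of GR.
B: 34.6 dB over, compressed to 1.73 dB over, so 32.87 dB of GR.
B applies 31.87 dB more gain reduction.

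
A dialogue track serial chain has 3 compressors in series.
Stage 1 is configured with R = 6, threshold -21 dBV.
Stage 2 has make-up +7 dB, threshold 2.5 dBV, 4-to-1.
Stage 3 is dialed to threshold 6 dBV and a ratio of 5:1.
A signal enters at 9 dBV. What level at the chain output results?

Stage 1: 9 dBV is 30 dB over -21 dBV; at 6:1 that becomes 5 dB over, giving -16 dBV.
Stage 2: -16 dBV is at or below the 2.5 dBV threshold — no compression; make-up brings it to -9 dBV.
Stage 3: -9 dBV is at or below the 6 dBV threshold — no compression; output -9 dBV.

-9 dBV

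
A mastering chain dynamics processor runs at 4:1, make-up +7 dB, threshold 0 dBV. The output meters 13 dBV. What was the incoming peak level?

24 dBV

Remove make-up: 13 − 7 = 6 dBV.
That's 6 dB above the 0 dBV threshold.
Undo the ratio: input overshoot = 6 × 4 = 24 dB, giving input = 24 dBV.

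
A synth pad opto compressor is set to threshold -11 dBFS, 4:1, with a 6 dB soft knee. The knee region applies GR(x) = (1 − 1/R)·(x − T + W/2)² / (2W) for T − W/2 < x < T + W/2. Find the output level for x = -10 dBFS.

-11 dBFS

x − T + W/2 = -10 − (-11) + 3 = 4.
GR = (1 − 1/4) × 4² / 12 = 0.75 × 16 / 12 = 1 dB.
Output = -10 − 1 = -11 dBFS.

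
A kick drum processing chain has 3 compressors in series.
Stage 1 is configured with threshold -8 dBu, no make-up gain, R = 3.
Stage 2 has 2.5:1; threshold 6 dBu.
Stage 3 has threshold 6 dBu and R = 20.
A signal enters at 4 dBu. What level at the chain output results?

-4 dBu

Stage 1: 12 dB above -8 dBu, reduced 3:1 to 4 dB above → -4 dBu.
Stage 2: -4 dBu ≤ 6 dBu, so stage 2 doesn't engage; output -4 dBu.
Stage 3: -4 dBu ≤ 6 dBu, so stage 3 doesn't engage; output -4 dBu.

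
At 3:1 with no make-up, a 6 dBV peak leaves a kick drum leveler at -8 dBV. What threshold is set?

-15 dBV

Gain reduction = 6 − (-8) = 14 dB; output overshoot = GR / (R − 1) = 14 / 2 = 7 dB.
Threshold = output − output overshoot = -8 − 7 = -15 dBV.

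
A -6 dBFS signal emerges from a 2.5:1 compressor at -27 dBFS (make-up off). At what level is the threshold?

Input is 35 dB above T (since output overshoot × R = input overshoot: (-27 − T)·2.5 = -6 − T gives T = -41 dBFS).
Check: -41 + (-6 − (-41))/2.5 = -41 + 14 = -27 dBFS. ✓

-41 dBFS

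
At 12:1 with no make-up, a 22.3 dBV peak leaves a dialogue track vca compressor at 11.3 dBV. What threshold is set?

10.3 dBV

Let T be the threshold. Output overshoot = (input overshoot)/R, so 11.3 − T = (22.3 − T)/12.
12·(11.3 − T) = 22.3 − T → 11·T = 135.6 − 22.3 = 113.3.
T = 113.3/11 = 10.3 dBV.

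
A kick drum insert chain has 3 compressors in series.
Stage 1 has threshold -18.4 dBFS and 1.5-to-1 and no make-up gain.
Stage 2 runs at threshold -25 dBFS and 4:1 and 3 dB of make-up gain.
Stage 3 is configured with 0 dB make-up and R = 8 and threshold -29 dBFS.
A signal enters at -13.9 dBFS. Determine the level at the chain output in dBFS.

-27.825 dBFS

Stage 1: overshoot 4.5 dB → 4.5/1.5 = 3 dB → -15.4 dBFS.
Stage 2: overshoot 9.6 dB → 9.6/4 = 2.4 dB → -22.6 dBFS; +3 dB make-up → -19.6 dBFS.
Stage 3: 9.4 dB above -29 dBFS, reduced 8:1 to 1.175 dB above → -27.825 dBFS.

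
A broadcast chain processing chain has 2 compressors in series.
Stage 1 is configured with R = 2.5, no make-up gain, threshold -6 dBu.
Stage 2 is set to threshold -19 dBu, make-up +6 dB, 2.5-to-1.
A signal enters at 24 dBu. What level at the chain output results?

Stage 1: 24 dBu is 30 dB over -6 dBu; at 2.5:1 that becomes 12 dB over, giving 6 dBu.
Stage 2: 25 dB above -19 dBu, reduced 2.5:1 to 10 dB above → -9 dBu; +6 dB make-up → -3 dBu.

-3 dBu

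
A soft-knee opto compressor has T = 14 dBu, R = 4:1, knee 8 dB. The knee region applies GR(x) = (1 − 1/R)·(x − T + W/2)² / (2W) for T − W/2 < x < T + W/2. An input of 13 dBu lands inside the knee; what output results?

12.578125 dBu

x − T + W/2 = 13 − 14 + 4 = 3.
GR = (1 − 1/4) × 3² / 16 = 0.75 × 9 / 16 = 0.421875 dB.
Output = 13 − 0.421875 = 12.578125 dBu.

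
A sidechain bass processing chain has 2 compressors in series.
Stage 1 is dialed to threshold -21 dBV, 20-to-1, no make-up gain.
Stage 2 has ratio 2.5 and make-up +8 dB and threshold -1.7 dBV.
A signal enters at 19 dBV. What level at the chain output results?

Stage 1: overshoot 40 dB → 40/20 = 2 dB → -19 dBV.
Stage 2: -19 dBV is at or below the -1.7 dBV threshold — no compression; make-up brings it to -11 dBV.

-11 dBV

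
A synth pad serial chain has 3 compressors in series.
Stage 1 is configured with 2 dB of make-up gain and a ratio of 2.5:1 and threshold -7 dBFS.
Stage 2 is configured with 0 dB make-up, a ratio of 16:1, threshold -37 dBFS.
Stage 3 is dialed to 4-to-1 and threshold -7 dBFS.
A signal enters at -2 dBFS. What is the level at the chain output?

Stage 1: 5 dB above -7 dBFS, reduced 2.5:1 to 2 dB above → -5 dBFS; +2 dB make-up → -3 dBFS.
Stage 2: overshoot 34 dB → 34/16 = 2.125 dB → -34.875 dBFS.
Stage 3: -34.875 dBFS is at or below the -7 dBFS threshold — no compression; output -34.875 dBFS.

-34.875 dBFS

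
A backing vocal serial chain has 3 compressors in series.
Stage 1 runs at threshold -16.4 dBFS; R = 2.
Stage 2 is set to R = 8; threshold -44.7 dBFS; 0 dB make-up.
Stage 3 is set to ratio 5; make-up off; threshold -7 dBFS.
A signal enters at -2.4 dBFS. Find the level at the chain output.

-40.2875 dBFS

Stage 1: overshoot 14 dB → 14/2 = 7 dB → -9.4 dBFS.
Stage 2: -9.4 dBFS is 35.3 dB over -44.7 dBFS; at 8:1 that becomes 4.4125 dB over, giving -40.2875 dBFS.
Stage 3: -40.2875 dBFS ≤ -7 dBFS, so stage 3 doesn't engage; output -40.2875 dBFS.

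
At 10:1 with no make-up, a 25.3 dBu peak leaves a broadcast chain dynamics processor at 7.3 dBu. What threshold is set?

Let T be the threshold. Output overshoot = (input overshoot)/R, so 7.3 − T = (25.3 − T)/10.
10·(7.3 − T) = 25.3 − T → 9·T = 73 − 25.3 = 47.7.
T = 47.7/9 = 5.3 dBu.

5.3 dBu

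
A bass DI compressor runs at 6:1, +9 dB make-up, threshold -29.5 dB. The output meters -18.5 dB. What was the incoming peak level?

-17.5 dB

Before make-up, the level was -18.5 − 9 = -27.5 dB.
The compressed level sits -27.5 − (-29.5) = 2 dB over threshold.
Input overshoot = R × output overshoot = 12 dB → input = -29.5 + 12 = -17.5 dB.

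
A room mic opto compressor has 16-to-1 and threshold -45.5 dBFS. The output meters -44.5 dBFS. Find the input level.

-29.5 dBFS

Post-compression overshoot = -44.5 − (-45.5) = 1 dB.
Before 16:1 compression the overshoot was 1 × 16 = 16 dB, so input = -45.5 + 16 = -29.5 dBFS.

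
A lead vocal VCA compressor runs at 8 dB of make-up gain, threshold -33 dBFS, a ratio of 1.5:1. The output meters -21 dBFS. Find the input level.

-27 dBFS

Stripping the +8 dB make-up gives -29 dBFS at the gain stage.
Post-compression overshoot = -29 − (-33) = 4 dB.
Input overshoot = R × output overshoot = 6 dB → input = -33 + 6 = -27 dBFS.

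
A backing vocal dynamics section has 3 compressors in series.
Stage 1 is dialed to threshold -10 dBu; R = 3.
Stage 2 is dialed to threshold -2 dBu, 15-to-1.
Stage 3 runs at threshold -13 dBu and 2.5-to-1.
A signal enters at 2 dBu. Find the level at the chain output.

-10.2 dBu

Stage 1: 2 dBu is 12 dB over -10 dBu; at 3:1 that becomes 4 dB over, giving -6 dBu.
Stage 2: -6 dBu is at or below the -2 dBu threshold — no compression; output -6 dBu.
Stage 3: 7 dB above -13 dBu, reduced 2.5:1 to 2.8 dB above → -10.2 dBu.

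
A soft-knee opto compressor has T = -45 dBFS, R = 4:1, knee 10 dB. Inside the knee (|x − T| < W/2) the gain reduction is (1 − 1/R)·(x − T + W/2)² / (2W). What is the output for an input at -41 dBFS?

x − T + W/2 = -41 − (-45) + 5 = 9.
GR = (1 − 1/4) × 9² / 20 = 0.75 × 81 / 20 = 3.0375 dB.
Output = -41 − 3.0375 = -44.0375 dBFS.

-44.0375 dBFS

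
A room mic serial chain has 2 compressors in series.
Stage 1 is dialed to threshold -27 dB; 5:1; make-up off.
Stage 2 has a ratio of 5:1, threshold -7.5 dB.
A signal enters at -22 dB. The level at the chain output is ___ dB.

-26 dB

Stage 1: -22 dB is 5 dB over -27 dB; at 5:1 that becomes 1 dB over, giving -26 dB.
Stage 2: -26 dB ≤ -7.5 dB, so stage 2 doesn't engage; output -26 dB.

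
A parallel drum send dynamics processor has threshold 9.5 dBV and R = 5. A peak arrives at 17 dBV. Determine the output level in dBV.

The input is 7.5 dB above the 9.5 dBV threshold.
The 7.5 dB excess becomes 1.5 dB after 5:1 reduction.
That puts the output at 11 dBV.

11 dBV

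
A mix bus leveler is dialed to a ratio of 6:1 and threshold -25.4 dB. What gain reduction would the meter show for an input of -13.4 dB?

10 dB

Overshoot = -13.4 − (-25.4) = 12 dB.
After 6:1 compression the overshoot becomes 12/6 = 2 dB.
Gain reduction = 12 − 2 = 10 dB.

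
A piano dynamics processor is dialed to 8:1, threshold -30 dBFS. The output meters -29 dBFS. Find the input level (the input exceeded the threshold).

That's 1 dB above the -30 dBFS threshold.
Undo the ratio: input overshoot = 1 × 8 = 8 dB, giving input = -22 dBFS.

-22 dBFS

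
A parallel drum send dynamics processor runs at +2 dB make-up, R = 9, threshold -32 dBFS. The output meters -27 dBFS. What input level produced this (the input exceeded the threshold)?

-5 dBFS

Stripping the +2 dB make-up gives -29 dBFS at the gain stage.
The compressed level sits -29 − (-32) = 3 dB over threshold.
Input overshoot = R × output overshoot = 27 dB → input = -32 + 27 = -5 dBFS.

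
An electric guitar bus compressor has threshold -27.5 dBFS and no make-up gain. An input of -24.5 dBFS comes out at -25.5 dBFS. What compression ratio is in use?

1.5:1

Input overshoot = -24.5 − (-27.5) = 3 dB; output overshoot = -25.5 − (-27.5) = 2 dB.
Ratio = 3 / 2 = 1.5.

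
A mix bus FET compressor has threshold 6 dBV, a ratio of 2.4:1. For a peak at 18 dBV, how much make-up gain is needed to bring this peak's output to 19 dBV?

8 dB

Without make-up, output = threshold + overshoot/2.4 = 6 + 5 = 11 dBV.
Gap to target: 8 dB.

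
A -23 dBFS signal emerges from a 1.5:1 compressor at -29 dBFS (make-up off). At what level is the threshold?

-41 dBFS

Input is 18 dB above T (since output overshoot × R = input overshoot: (-29 − T)·1.5 = -23 − T gives T = -41 dBFS).
Check: -41 + (-23 − (-41))/1.5 = -41 + 12 = -29 dBFS. ✓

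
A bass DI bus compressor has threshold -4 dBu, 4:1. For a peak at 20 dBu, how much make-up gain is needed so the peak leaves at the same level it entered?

The peak compresses to -4 + 24/4 = 2 dBu.
To reach 20 dBu requires 20 − 2 = 18 dB of make-up.

18 dB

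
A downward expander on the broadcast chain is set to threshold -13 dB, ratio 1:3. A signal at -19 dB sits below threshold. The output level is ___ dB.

-31 dB

Below threshold, a 1:3 expander applies gain = (3−1)×(T − x) of attenuation.
(3−1) × 6 = 12 dB, so output = -19 − 12 = -31 dB.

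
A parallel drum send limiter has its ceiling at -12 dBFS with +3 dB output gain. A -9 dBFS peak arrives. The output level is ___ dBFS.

The limiter clamps the peak to its -12 dBFS ceiling.
Output gain then adds 3 dB: -12 + 3 = -9 dBFS.

-9 dBFS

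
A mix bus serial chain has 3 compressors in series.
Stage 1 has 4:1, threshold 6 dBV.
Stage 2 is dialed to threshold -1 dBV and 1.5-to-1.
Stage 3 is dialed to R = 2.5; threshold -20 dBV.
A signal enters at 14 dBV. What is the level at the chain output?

Stage 1: 14 dBV is 8 dB over 6 dBV; at 4:1 that becomes 2 dB over, giving 8 dBV.
Stage 2: overshoot 9 dB → 9/1.5 = 6 dB → 5 dBV.
Stage 3: 5 dBV is 25 dB over -20 dBV; at 2.5:1 that becomes 10 dB over, giving -10 dBV.

-10 dBV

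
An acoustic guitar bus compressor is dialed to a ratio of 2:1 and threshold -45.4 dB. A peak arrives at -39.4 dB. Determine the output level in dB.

The input is 6 dB above the -45.4 dB threshold.
At 2:1 the overshoot is divided by 2, leaving 3 dB above threshold.
So the level is -45.4 + 3 = -42.4 dB.

-42.4 dB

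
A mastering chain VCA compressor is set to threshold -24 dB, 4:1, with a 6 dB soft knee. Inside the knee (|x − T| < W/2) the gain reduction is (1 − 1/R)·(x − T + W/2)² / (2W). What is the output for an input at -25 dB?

x − T + W/2 = -25 − (-24) + 3 = 2.
GR = (1 − 1/4) × 2² / 12 = 0.75 × 4 / 12 = 0.25 dB.
Output = -25 − 0.25 = -25.25 dB.

-25.25 dB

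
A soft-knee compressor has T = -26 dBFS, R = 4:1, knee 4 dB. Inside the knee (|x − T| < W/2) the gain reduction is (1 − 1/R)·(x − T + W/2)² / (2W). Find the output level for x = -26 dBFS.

-26.375 dBFS

x − T + W/2 = -26 − (-26) + 2 = 2.
GR = (1 − 1/4) × 2² / 8 = 0.75 × 4 / 8 = 0.375 dB.
Output = -26 − 0.375 = -26.375 dBFS.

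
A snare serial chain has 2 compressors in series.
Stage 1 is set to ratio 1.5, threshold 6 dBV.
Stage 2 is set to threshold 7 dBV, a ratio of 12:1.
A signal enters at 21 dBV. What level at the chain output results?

7.75 dBV

Stage 1: overshoot 15 dB → 15/1.5 = 10 dB → 16 dBV.
Stage 2: 9 dB above 7 dBV, reduced 12:1 to 0.75 dB above → 7.75 dBV.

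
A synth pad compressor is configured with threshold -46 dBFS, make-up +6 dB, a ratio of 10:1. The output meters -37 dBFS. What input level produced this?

-16 dBFS

Before make-up, the level was -37 − 6 = -43 dBFS.
Post-compression overshoot = -43 − (-46) = 3 dB.
Before 10:1 compression the overshoot was 3 × 10 = 30 dB, so input = -46 + 30 = -16 dBFS.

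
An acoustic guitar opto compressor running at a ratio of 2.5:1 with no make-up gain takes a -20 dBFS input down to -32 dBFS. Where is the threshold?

-40 dBFS

Gain reduction = -20 − (-32) = 12 dB; output overshoot = GR / (R − 1) = 12 / 1.5 = 8 dB.
Threshold = output − output overshoot = -32 − 8 = -40 dBFS.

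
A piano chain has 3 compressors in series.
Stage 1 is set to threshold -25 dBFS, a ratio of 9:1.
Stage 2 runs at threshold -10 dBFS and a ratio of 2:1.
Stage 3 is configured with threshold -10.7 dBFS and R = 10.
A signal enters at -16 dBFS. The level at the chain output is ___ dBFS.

-24 dBFS

Stage 1: -16 dBFS is 9 dB over -25 dBFS; at 9:1 that becomes 1 dB over, giving -24 dBFS.
Stage 2: -24 dBFS is at or below the -10 dBFS threshold — no compression; output -24 dBFS.
Stage 3: -24 dBFS ≤ -10.7 dBFS, so stage 3 doesn't engage; output -24 dBFS.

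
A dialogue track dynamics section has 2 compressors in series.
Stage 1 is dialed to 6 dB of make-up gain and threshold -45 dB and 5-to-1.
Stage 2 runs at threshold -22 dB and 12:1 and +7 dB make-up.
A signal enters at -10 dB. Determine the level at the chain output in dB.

Stage 1: -10 dB is 35 dB over -45 dB; at 5:1 that becomes 7 dB over, giving -38 dB; +6 dB make-up → -32 dB.
Stage 2: -32 dB is at or below the -22 dB threshold — no compression; make-up brings it to -25 dB.

-25 dB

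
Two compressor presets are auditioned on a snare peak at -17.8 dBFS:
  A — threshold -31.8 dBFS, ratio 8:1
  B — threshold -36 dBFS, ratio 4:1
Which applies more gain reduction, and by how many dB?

B, by 1.4 dB

A: 14 dB over, compressed to 1.75 dB over, so 12.25 dB of GR.
B: 18.2 dB over, compressed to 4.55 dB over, so 13.65 dB of GR.
Difference: 1.4 dB in favour of B.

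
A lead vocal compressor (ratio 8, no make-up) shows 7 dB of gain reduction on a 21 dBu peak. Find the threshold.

Input is 8 dB above T (since output overshoot × R = input overshoot: (14 − T)·8 = 21 − T gives T = 13 dBu).
Check: 13 + (21 − 13)/8 = 13 + 1 = 14 dBu. ✓

13 dBu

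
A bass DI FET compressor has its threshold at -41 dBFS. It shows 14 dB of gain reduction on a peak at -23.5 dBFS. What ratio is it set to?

Input overshoot = -23.5 − (-41) = 17.5 dB.
Output overshoot = 17.5 − 14 = 3.5 dB.
Ratio = input overshoot / output overshoot = 17.5 / 3.5 = 5.

5:1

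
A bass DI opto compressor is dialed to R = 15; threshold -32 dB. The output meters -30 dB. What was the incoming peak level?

Post-compression overshoot = -30 − (-32) = 2 dB.
Input overshoot = R × output overshoot = 30 dB → input = -32 + 30 = -2 dB.

-2 dB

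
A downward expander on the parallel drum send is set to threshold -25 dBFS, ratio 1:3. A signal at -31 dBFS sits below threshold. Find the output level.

-43 dBFS

Below threshold, a 1:3 expander applies gain = (3−1)×(T − x) of attenuation.
(3−1) × 6 = 12 dB, so output = -31 − 12 = -43 dBFS.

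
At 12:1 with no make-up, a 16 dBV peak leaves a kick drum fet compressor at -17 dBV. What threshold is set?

Let T be the threshold. Output overshoot = (input overshoot)/R, so -17 − T = (16 − T)/12.
12·(-17 − T) = 16 − T → 11·T = -204 − 16 = -220.
T = -220/11 = -20 dBV.

-20 dBV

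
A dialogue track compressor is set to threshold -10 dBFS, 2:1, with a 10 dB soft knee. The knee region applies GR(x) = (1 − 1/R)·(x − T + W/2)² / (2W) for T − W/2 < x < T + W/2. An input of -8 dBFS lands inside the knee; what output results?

-9.225 dBFS

x − T + W/2 = -8 − (-10) + 5 = 7.
GR = (1 − 1/2) × 7² / 20 = 0.5 × 49 / 20 = 1.225 dB.
Output = -8 − 1.225 = -9.225 dBFS.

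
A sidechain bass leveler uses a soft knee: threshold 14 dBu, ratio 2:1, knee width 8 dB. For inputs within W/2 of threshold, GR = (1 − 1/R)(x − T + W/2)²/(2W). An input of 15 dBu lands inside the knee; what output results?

14.21875 dBu

x − T + W/2 = 15 − 14 + 4 = 5.
GR = (1 − 1/2) × 5² / 16 = 0.5 × 25 / 16 = 0.78125 dB.
Output = 15 − 0.78125 = 14.21875 dBu.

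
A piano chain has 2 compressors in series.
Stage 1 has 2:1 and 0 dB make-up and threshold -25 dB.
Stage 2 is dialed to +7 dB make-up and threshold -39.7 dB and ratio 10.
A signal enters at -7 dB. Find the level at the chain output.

-30.33 dB

Stage 1: overshoot 18 dB → 18/2 = 9 dB → -16 dB.
Stage 2: overshoot 23.7 dB → 23.7/10 = 2.37 dB → -37.33 dB; +7 dB make-up → -30.33 dB.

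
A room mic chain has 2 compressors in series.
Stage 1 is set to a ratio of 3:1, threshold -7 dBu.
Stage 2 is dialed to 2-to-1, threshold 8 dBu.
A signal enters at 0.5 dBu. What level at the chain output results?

Stage 1: 0.5 dBu is 7.5 dB over -7 dBu; at 3:1 that becomes 2.5 dB over, giving -4.5 dBu.
Stage 2: below threshold (-4.5 ≤ 8); passes unchanged; output -4.5 dBu.

-4.5 dBu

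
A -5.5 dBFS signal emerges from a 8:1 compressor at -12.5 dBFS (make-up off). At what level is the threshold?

-13.5 dBFS

Gain reduction = -5.5 − (-12.5) = 7 dB; output overshoot = GR / (R − 1) = 7 / 7 = 1 dB.
Threshold = output − output overshoot = -12.5 − 1 = -13.5 dBFS.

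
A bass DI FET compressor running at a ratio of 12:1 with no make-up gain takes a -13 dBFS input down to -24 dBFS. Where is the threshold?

-25 dBFS

Input is 12 dB above T (since output overshoot × R = input overshoot: (-24 − T)·12 = -13 − T gives T = -25 dBFS).
Check: -25 + (-13 − (-25))/12 = -25 + 1 = -24 dBFS. ✓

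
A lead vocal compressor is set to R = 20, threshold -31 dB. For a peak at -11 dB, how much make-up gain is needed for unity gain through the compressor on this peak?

Without make-up, output = threshold + overshoot/20 = -31 + 1 = -30 dB.
Gap to target: 19 dB.

19 dB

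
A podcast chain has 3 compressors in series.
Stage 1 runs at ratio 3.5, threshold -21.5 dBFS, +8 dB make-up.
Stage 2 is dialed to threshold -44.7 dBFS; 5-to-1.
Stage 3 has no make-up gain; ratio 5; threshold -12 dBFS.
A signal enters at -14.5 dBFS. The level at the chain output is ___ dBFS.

-38.06 dBFS

Stage 1: -14.5 dBFS is 7 dB over -21.5 dBFS; at 3.5:1 that becomes 2 dB over, giving -19.5 dBFS; +8 dB make-up → -11.5 dBFS.
Stage 2: -11.5 dBFS is 33.2 dB over -44.7 dBFS; at 5:1 that becomes 6.64 dB over, giving -38.06 dBFS.
Stage 3: below threshold (-38.06 ≤ -12); passes unchanged; output -38.06 dBFS.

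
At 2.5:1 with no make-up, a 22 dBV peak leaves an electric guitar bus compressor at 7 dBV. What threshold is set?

Gain reduction = 22 − 7 = 15 dB; output overshoot = GR / (R − 1) = 15 / 1.5 = 10 dB.
Threshold = output − output overshoot = 7 − 10 = -3 dBV.

-3 dBV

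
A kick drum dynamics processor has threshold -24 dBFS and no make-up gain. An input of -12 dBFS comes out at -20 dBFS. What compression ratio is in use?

Input overshoot = -12 − (-24) = 12 dB; output overshoot = -20 − (-24) = 4 dB.
Ratio = 12 / 4 = 3.

3:1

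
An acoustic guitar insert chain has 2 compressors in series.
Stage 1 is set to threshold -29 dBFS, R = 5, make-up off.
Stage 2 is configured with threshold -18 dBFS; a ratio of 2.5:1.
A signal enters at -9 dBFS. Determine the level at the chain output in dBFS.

-25 dBFS

Stage 1: overshoot 20 dB → 20/5 = 4 dB → -25 dBFS.
Stage 2: below threshold (-25 ≤ -18); passes unchanged; output -25 dBFS.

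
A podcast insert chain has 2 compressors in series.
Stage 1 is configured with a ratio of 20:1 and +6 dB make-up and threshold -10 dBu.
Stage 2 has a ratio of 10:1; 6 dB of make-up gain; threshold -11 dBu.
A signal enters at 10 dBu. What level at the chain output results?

Stage 1: 20 dB above -10 dBu, reduced 20:1 to 1 dB above → -9 dBu; +6 dB make-up → -3 dBu.
Stage 2: overshoot 8 dB → 8/10 = 0.8 dB → -10.2 dBu; +6 dB make-up → -4.2 dBu.

-4.2 dBu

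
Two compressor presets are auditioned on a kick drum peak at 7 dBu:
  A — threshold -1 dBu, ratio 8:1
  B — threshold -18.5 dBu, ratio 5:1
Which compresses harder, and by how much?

B, by 13.4 dB

A: overshoot 8 dB → output overshoot 1 dB → GR 7 dB.
B: overshoot 25.5 dB → output overshoot 5.1 dB → GR 20.4 dB.
Difference: 13.4 dB in favour of B.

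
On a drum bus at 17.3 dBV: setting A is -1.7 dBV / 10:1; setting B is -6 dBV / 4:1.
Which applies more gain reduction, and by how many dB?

B, by 0.375 dB

A: overshoot 19 dB → output overshoot 1.9 dB → GR 17.1 dB.
B: overshoot 23.3 dB → output overshoot 5.825 dB → GR 17.475 dB.
B reduces 0.375 dB more.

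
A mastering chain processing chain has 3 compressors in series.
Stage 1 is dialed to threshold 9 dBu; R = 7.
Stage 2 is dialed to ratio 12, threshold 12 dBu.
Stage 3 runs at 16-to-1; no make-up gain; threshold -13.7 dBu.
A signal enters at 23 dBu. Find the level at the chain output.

Stage 1: overshoot 14 dB → 14/7 = 2 dB → 11 dBu.
Stage 2: 11 dBu is at or below the 12 dBu threshold — no compression; output 11 dBu.
Stage 3: 11 dBu is 24.7 dB over -13.7 dBu; at 16:1 that becomes 1.54375 dB over, giving -12.15625 dBu.

-12.15625 dBu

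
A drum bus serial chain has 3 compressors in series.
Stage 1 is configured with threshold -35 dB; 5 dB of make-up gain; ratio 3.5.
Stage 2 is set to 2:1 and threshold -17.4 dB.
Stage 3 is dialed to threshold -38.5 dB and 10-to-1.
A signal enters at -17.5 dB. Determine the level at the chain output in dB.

Stage 1: -17.5 dB is 17.5 dB over -35 dB; at 3.5:1 that becomes 5 dB over, giving -30 dB; +5 dB make-up → -25 dB.
Stage 2: -25 dB is at or below the -17.4 dB threshold — no compression; output -25 dB.
Stage 3: -25 dB is 13.5 dB over -38.5 dB; at 10:1 that becomes 1.35 dB over, giving -37.15 dB.

-37.15 dB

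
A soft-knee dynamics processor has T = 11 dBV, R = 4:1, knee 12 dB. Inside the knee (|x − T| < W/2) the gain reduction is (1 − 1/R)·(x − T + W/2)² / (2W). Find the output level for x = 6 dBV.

5.96875 dBV

x − T + W/2 = 6 − 11 + 6 = 1.
GR = (1 − 1/4) × 1² / 24 = 0.75 × 1 / 24 = 0.03125 dB.
Output = 6 − 0.03125 = 5.96875 dBV.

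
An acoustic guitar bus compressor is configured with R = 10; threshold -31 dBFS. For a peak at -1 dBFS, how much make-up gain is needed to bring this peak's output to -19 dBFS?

Without make-up, output = threshold + overshoot/10 = -31 + 3 = -28 dBFS.
Gap to target: 9 dB.

9 dB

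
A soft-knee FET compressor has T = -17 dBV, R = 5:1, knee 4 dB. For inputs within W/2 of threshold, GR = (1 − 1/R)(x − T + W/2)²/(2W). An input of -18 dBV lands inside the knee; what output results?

x − T + W/2 = -18 − (-17) + 2 = 1.
GR = (1 − 1/5) × 1² / 8 = 0.8 × 1 / 8 = 0.1 dB.
Output = -18 − 0.1 = -18.1 dBV.

-18.1 dBV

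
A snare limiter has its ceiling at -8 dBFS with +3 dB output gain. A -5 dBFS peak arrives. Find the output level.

-5 dBFS

The limiter clamps the peak to its -8 dBFS ceiling.
Output gain then adds 3 dB: -8 + 3 = -5 dBFS.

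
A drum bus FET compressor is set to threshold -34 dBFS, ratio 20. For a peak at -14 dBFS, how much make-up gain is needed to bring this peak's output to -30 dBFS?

3 dB

Without make-up, output = threshold + overshoot/20 = -34 + 1 = -33 dBFS.
Gap to target: 3 dB.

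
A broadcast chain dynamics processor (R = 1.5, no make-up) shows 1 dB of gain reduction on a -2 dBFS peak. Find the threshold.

Input is 3 dB above T (since output overshoot × R = input overshoot: (-3 − T)·1.5 = -2 − T gives T = -5 dBFS).
Check: -5 + (-2 − (-5))/1.5 = -5 + 2 = -3 dBFS. ✓

-5 dBFS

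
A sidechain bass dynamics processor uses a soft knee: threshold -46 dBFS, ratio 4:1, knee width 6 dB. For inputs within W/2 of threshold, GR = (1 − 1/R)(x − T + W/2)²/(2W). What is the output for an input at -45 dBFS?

-46 dBFS

x − T + W/2 = -45 − (-46) + 3 = 4.
GR = (1 − 1/4) × 4² / 12 = 0.75 × 16 / 12 = 1 dB.
Output = -45 − 1 = -46 dBFS.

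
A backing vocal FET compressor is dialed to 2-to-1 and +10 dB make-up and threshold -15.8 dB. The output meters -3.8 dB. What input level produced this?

Before make-up, the level was -3.8 − 10 = -13.8 dB.
The compressed level sits -13.8 − (-15.8) = 2 dB over threshold.
Input overshoot = R × output overshoot = 4 dB → input = -15.8 + 4 = -11.8 dB.

-11.8 dB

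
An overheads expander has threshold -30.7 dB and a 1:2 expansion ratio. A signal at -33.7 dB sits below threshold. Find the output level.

-36.7 dB

Below threshold, a 1:2 expander applies gain = (2−1)×(T − x) of attenuation.
(2−1) × 3 = 3 dB, so output = -33.7 − 3 = -36.7 dB.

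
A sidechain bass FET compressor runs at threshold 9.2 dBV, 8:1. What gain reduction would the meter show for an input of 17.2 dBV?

17.2 dBV exceeds the threshold by 8 dB.
At 8:1, output sits 8/8 = 1 dB above threshold.
Gain reduction = 8 − 1 = 7 dB.

7 dB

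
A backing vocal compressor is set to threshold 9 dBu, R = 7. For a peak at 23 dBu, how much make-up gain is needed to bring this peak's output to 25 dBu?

The peak compresses to 9 + 14/7 = 11 dBu.
To reach 25 dBu requires 25 − 11 = 14 dB of make-up.

14 dB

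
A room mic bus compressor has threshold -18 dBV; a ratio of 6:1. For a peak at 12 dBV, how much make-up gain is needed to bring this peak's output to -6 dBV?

7 dB

Without make-up, output = threshold + overshoot/6 = -18 + 5 = -13 dBV.
Gap to target: 7 dB.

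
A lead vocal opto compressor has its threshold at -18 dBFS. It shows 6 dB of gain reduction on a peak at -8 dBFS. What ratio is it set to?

Input overshoot = -8 − (-18) = 10 dB.
Output overshoot = 10 − 6 = 4 dB.
Ratio = input overshoot / output overshoot = 10 / 4 = 2.5.

2.5:1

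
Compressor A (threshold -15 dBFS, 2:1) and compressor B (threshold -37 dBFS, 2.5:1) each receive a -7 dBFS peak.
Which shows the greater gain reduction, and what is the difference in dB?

A: 8 dB over, compressed to 4 dB over, so 4 dB of GR.
B: 30 dB over, compressed to 12 dB over, so 18 dB of GR.
Difference: 14 dB in favour of B.

B, by 14 dB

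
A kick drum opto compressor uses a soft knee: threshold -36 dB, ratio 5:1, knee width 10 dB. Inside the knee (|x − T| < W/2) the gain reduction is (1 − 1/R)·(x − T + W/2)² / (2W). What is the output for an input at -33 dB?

x − T + W/2 = -33 − (-36) + 5 = 8.
GR = (1 − 1/5) × 8² / 20 = 0.8 × 64 / 20 = 2.56 dB.
Output = -33 − 2.56 = -35.56 dB.

-35.56 dB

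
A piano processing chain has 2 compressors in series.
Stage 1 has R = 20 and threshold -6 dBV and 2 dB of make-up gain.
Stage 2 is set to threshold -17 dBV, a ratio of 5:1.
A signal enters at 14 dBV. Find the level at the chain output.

Stage 1: overshoot 20 dB → 20/20 = 1 dB → -5 dBV; +2 dB make-up → -3 dBV.
Stage 2: -3 dBV is 14 dB over -17 dBV; at 5:1 that becomes 2.8 dB over, giving -14.2 dBV.

-14.2 dBV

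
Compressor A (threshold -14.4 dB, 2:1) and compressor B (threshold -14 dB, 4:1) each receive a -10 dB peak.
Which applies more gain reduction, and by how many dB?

B, by 0.8 dB

A: GR = 4.4 − 4.4/2 = 2.2 dB.
B: GR = 4 − 4/4 = 3 dB.
B reduces 0.8 dB more.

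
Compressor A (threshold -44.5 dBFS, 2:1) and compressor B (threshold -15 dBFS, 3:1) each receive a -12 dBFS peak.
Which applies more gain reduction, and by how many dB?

A: overshoot 32.5 dB → output overshoot 16.25 dB → GR 16.25 dB.
B: overshoot 3 dB → output overshoot 1 dB → GR 2 dB.
Difference: 14.25 dB in favour of A.

A, by 14.25 dB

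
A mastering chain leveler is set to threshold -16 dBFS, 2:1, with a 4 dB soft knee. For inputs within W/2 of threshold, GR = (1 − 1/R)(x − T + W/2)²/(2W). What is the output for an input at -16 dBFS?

-16.25 dBFS

x − T + W/2 = -16 − (-16) + 2 = 2.
GR = (1 − 1/2) × 2² / 8 = 0.5 × 4 / 8 = 0.25 dB.
Output = -16 − 0.25 = -16.25 dBFS.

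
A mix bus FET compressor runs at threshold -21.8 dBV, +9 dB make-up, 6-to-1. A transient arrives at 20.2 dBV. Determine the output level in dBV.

-5.8 dBV

20.2 dBV sits 42 dB over threshold.
At 6:1 the overshoot is divided by 6, leaving 7 dB above threshold.
So the level is -21.8 + 7 = -14.8 dBV; make-up adds 9 dB, giving -5.8 dBV.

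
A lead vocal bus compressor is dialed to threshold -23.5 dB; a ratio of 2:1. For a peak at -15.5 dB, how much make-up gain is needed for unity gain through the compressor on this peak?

Overshoot 8 dB → 8/2 = 4 dB after compression, so the compressed level is -23.5 + 4 = -19.5 dB.
Make-up = target − compressed = -15.5 − (-19.5) = 4 dB.

4 dB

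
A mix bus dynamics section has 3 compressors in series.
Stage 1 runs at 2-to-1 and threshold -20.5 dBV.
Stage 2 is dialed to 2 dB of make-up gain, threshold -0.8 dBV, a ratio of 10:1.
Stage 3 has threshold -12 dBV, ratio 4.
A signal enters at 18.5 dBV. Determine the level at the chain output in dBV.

-8.75 dBV

Stage 1: 39 dB above -20.5 dBV, reduced 2:1 to 19.5 dB above → -1 dBV.
Stage 2: -1 dBV is at or below the -0.8 dBV threshold — no compression; make-up brings it to 1 dBV.
Stage 3: overshoot 13 dB → 13/4 = 3.25 dB → -8.75 dBV.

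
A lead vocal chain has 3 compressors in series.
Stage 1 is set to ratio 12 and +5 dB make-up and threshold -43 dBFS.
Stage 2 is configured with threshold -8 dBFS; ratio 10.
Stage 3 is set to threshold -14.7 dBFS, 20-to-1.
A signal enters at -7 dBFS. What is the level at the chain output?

-35 dBFS

Stage 1: 36 dB above -43 dBFS, reduced 12:1 to 3 dB above → -40 dBFS; +5 dB make-up → -35 dBFS.
Stage 2: below threshold (-35 ≤ -8); passes unchanged; output -35 dBFS.
Stage 3: below threshold (-35 ≤ -14.7); passes unchanged; output -35 dBFS.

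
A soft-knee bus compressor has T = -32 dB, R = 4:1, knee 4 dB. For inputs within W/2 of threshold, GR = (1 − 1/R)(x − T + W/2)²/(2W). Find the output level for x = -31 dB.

x − T + W/2 = -31 − (-32) + 2 = 3.
GR = (1 − 1/4) × 3² / 8 = 0.75 × 9 / 8 = 0.84375 dB.
Output = -31 − 0.84375 = -31.84375 dB.

-31.84375 dB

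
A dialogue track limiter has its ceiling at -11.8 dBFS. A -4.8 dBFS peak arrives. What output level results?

At ∞:1, everything above -11.8 dBFS is held at the ceiling.

-11.8 dBFS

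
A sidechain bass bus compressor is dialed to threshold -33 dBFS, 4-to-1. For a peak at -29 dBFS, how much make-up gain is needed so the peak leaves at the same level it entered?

3 dB

Without make-up, output = threshold + overshoot/4 = -33 + 1 = -32 dBFS.
Gap to target: 3 dB.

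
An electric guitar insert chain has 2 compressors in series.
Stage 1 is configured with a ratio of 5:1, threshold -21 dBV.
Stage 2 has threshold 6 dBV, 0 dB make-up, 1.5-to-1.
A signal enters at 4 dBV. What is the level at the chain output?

-16 dBV

Stage 1: 25 dB above -21 dBV, reduced 5:1 to 5 dB above → -16 dBV.
Stage 2: -16 dBV ≤ 6 dBV, so stage 2 doesn't engage; output -16 dBV.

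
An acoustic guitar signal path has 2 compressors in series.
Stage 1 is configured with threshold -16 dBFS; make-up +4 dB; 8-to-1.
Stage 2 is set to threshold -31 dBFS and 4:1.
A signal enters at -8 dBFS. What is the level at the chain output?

Stage 1: -8 dBFS is 8 dB over -16 dBFS; at 8:1 that becomes 1 dB over, giving -15 dBFS; +4 dB make-up → -11 dBFS.
Stage 2: 20 dB above -31 dBFS, reduced 4:1 to 5 dB above → -26 dBFS.

-26 dBFS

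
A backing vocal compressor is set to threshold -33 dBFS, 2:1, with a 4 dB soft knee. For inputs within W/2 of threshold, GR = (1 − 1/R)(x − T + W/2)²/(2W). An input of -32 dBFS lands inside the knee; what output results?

x − T + W/2 = -32 − (-33) + 2 = 3.
GR = (1 − 1/2) × 3² / 8 = 0.5 × 9 / 8 = 0.5625 dB.
Output = -32 − 0.5625 = -32.5625 dBFS.

-32.5625 dBFS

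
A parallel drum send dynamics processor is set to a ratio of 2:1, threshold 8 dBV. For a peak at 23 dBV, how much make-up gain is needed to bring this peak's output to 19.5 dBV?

4 dB

The peak compresses to 8 + 15/2 = 15.5 dBV.
To reach 19.5 dBV requires 19.5 − 15.5 = 4 dB of make-up.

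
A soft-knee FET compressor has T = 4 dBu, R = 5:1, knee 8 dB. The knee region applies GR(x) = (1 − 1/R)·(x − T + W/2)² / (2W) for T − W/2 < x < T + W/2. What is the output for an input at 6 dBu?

x − T + W/2 = 6 − 4 + 4 = 6.
GR = (1 − 1/5) × 6² / 16 = 0.8 × 36 / 16 = 1.8 dB.
Output = 6 − 1.8 = 4.2 dBu.

4.2 dBu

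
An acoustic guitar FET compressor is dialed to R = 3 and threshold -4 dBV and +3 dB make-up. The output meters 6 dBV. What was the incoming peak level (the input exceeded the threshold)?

17 dBV

Remove make-up: 6 − 3 = 3 dBV.
Post-compression overshoot = 3 − (-4) = 7 dB.
Input overshoot = R × output overshoot = 21 dB → input = -4 + 21 = 17 dBV.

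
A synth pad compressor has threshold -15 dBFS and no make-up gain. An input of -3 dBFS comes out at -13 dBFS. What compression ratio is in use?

6:1

Input overshoot = -3 − (-15) = 12 dB; output overshoot = -13 − (-15) = 2 dB.
Ratio = 12 / 2 = 6.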